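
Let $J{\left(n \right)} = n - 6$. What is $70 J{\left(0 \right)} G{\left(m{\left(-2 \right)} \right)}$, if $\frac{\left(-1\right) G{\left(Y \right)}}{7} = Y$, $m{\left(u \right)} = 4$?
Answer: $11760$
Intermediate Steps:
$G{\left(Y \right)} = - 7 Y$
$J{\left(n \right)} = -6 + n$ ($J{\left(n \right)} = n - 6 = -6 + n$)
$70 J{\left(0 \right)} G{\left(m{\left(-2 \right)} \right)} = 70 \left(-6 + 0\right) \left(\left(-7\right) 4\right) = 70 \left(-6\right) \left(-28\right) = \left(-420\right) \left(-28\right) = 11760$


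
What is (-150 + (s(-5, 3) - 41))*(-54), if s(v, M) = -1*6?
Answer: 10638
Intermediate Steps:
s(v, M) = -6
(-150 + (s(-5, 3) - 41))*(-54) = (-150 + (-6 - 41))*(-54) = (-150 - 47)*(-54) = -197*(-54) = 10638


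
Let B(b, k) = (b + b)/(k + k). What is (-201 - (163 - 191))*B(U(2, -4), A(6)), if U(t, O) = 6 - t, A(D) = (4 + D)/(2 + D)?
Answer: -2768/5 ≈ -553.60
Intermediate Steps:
A(D) = (4 + D)/(2 + D)
B(b, k) = b/k (B(b, k) = (2*b)/((2*k)) = (2*b)*(1/(2*k)) = b/k)
(-201 - (163 - 191))*B(U(2, -4), A(6)) = (-201 - (163 - 191))*((6 - 1*2)/(((4 + 6)/(2 + 6)))) = (-201 - 1*(-28))*((6 - 2)/((10/8))) = (-201 + 28)*(4/(((⅛)*10))) = -692/5/4 = -692*4/5 = -173*16/5 = -2768/5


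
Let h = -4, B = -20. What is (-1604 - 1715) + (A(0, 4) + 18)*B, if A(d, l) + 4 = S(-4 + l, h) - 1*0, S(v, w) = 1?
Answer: -3619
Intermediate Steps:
A(d, l) = -3 (A(d, l) = -4 + (1 - 1*0) = -4 + (1 + 0) = -4 + 1 = -3)
(-1604 - 1715) + (A(0, 4) + 18)*B = (-1604 - 1715) + (-3 + 18)*(-20) = -3319 + 15*(-20) = -3319 - 300 = -3619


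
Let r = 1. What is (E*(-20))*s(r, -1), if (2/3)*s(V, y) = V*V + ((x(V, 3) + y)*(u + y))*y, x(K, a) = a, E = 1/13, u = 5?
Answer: 210/13 ≈ 16.154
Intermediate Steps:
E = 1/13 ≈ 0.076923
s(V, y) = 3*V²/2 + 3*y*(3 + y)*(5 + y)/2 (s(V, y) = 3*(V*V + ((3 + y)*(5 + y))*y)/2 = 3*(V² + y*(3 + y)*(5 + y))/2 = 3*V²/2 + 3*y*(3 + y)*(5 + y)/2)
(E*(-20))*s(r, -1) = ((1/13)*(-20))*(12*(-1)² + (3/2)*1² + (3/2)*(-1)³ + (45/2)*(-1)) = -20*(12*1 + (3/2)*1 + (3/2)*(-1) - 45/2)/13 = -20*(12 + 3/2 - 3/2 - 45/2)/13 = -20/13*(-21/2) = 210/13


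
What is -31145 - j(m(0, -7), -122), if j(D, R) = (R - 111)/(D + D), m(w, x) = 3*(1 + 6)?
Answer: -1307857/42 ≈ -31139.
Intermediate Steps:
m(w, x) = 21 (m(w, x) = 3*7 = 21)
j(D, R) = (-111 + R)/(2*D) (j(D, R) = (-111 + R)/((2*D)) = (-111 + R)*(1/(2*D)) = (-111 + R)/(2*D))
-31145 - j(m(0, -7), -122) = -31145 - (-111 - 122)/(2*21) = -31145 - (-233)/(2*21) = -31145 - 1*(-233/42) = -31145 + 233/42 = -1307857/42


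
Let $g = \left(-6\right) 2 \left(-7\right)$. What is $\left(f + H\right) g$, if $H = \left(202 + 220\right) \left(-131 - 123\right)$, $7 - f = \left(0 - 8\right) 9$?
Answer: $-8997156$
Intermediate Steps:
$g = 84$ ($g = \left(-12\right) \left(-7\right) = 84$)
$f = 79$ ($f = 7 - \left(0 - 8\right) 9 = 7 - \left(-8\right) 9 = 7 - -72 = 7 + 72 = 79$)
$H = -107188$ ($H = 422 \left(-254\right) = -107188$)
$\left(f + H\right) g = \left(79 - 107188\right) 84 = \left(-107109\right) 84 = -8997156$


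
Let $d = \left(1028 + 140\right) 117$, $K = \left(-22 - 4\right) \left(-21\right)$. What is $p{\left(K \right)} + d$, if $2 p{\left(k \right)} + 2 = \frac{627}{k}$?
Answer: $\frac{49742629}{364} \approx 1.3666 \cdot 10^{5}$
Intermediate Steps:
$K = 546$ ($K = \left(-26\right) \left(-21\right) = 546$)
$d = 136656$ ($d = 1168 \cdot 117 = 136656$)
$p{\left(k \right)} = -1 + \frac{627}{2 k}$ ($p{\left(k \right)} = -1 + \frac{627 \frac{1}{k}}{2} = -1 + \frac{627}{2 k}$)
$p{\left(K \right)} + d = \frac{\frac{627}{2} - 546}{546} + 136656 = \frac{1}{546} \left(- \frac{465}{2}\right) + 136656 = - \frac{155}{364} + 136656 = \frac{49742629}{364}$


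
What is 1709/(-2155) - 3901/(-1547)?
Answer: 5762832/3333785 ≈ 1.7286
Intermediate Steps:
1709/(-2155) - 3901/(-1547) = 1709*(-1/2155) - 3901*(-1/1547) = -1709/2155 + 3901/1547 = 5762832/3333785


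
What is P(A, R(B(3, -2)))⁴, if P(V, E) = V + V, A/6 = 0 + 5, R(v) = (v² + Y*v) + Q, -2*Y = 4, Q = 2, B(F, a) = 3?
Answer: 12960000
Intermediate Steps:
Y = -2 (Y = -½*4 = -2)
R(v) = 2 + v² - 2*v (R(v) = (v² - 2*v) + 2 = 2 + v² - 2*v)
A = 30 (A = 6*(0 + 5) = 6*5 = 30)
P(V, E) = 2*V
P(A, R(B(3, -2)))⁴ = (2*30)⁴ = 60⁴ = 12960000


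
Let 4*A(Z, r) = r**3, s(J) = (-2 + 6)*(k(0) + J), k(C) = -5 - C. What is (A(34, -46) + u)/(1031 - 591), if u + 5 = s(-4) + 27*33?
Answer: -5871/110 ≈ -53.373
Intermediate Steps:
s(J) = -20 + 4*J (s(J) = (-2 + 6)*((-5 - 1*0) + J) = 4*((-5 + 0) + J) = 4*(-5 + J) = -20 + 4*J)
u = 850 (u = -5 + ((-20 + 4*(-4)) + 27*33) = -5 + ((-20 - 16) + 891) = -5 + (-36 + 891) = -5 + 855 = 850)
A(Z, r) = r**3/4
(A(34, -46) + u)/(1031 - 591) = ((1/4)*(-46)**3 + 850)/(1031 - 591) = ((1/4)*(-97336) + 850)/440 = (-24334 + 850)*(1/440) = -23484*1/440 = -5871/110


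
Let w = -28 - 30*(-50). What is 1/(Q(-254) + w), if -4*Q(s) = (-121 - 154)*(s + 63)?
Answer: -4/46637 ≈ -8.5769e-5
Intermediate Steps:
Q(s) = 17325/4 + 275*s/4 (Q(s) = -(-121 - 154)*(s + 63)/4 = -(-275)*(63 + s)/4 = -(-17325 - 275*s)/4 = 17325/4 + 275*s/4)
w = 1472 (w = -28 + 1500 = 1472)
1/(Q(-254) + w) = 1/((17325/4 + (275/4)*(-254)) + 1472) = 1/((17325/4 - 34925/2) + 1472) = 1/(-52525/4 + 1472) = 1/(-46637/4) = -4/46637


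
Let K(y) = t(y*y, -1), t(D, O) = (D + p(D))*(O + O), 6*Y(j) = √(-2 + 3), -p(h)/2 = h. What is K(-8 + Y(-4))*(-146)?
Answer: -161257/9 ≈ -17917.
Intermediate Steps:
p(h) = -2*h
Y(j) = ⅙ (Y(j) = √(-2 + 3)/6 = √1/6 = (⅙)*1 = ⅙)
t(D, O) = -2*D*O (t(D, O) = (D - 2*D)*(O + O) = (-D)*(2*O) = -2*D*O)
K(y) = 2*y² (K(y) = -2*y*y*(-1) = -2*y²*(-1) = 2*y²)
K(-8 + Y(-4))*(-146) = (2*(-8 + ⅙)²)*(-146) = (2*(-47/6)²)*(-146) = (2*(2209/36))*(-146) = (2209/18)*(-146) = -161257/9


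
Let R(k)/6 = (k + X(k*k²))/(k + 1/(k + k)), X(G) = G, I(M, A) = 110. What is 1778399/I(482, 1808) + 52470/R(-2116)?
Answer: 35652665815455303583/2205237838033120 ≈ 16167.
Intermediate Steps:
R(k) = 6*(k + k³)/(k + 1/(2*k)) (R(k) = 6*((k + k*k²)/(k + 1/(k + k))) = 6*((k + k³)/(k + 1/(2*k))) = 6*(k + k³)/(k + 1/(2*k)))
1778399/I(482, 1808) + 52470/R(-2116) = 1778399/110 + 52470/((12*(-2116)²*(1 + (-2116)²)/(1 + 2*(-2116)²))) = 1778399*(1/110) + 52470/((12*4477456*(1 + 4477456)/(1 + 2*4477456))) = 1778399/110 + 52470/((12*4477456*4477457/(1 + 8954912))) = 1778399/110 + 52470/((12*4477456*4477457/8954913)) = 1778399/110 + 52470/((12*4477456*(1/8954913)*4477457)) = 1778399/110 + 52470/(80190466837568/2984971) = 1778399/110 + 52470*(2984971/80190466837568) = 1778399/110 + 78310714185/40095233418784 = 35652665815455303583/2205237838033120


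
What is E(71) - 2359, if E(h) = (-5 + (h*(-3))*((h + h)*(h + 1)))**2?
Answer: 4742451329730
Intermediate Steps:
E(h) = (-5 - 6*h**2*(1 + h))**2 (E(h) = (-5 + (-3*h)*((2*h)*(1 + h)))**2 = (-5 + (-3*h)*(2*h*(1 + h)))**2 = (-5 - 6*h**2*(1 + h))**2)
E(71) - 2359 = (5 + 6*71**2 + 6*71**3)**2 - 2359 = (5 + 6*5041 + 6*357911)**2 - 2359 = (5 + 30246 + 2147466)**2 - 2359 = 2177717**2 - 2359 = 4742451332089 - 2359 = 4742451329730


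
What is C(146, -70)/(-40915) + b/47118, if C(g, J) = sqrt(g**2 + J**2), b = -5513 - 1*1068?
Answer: -6581/47118 - 2*sqrt(6554)/40915 ≈ -0.14363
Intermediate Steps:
b = -6581 (b = -5513 - 1068 = -6581)
C(g, J) = sqrt(J**2 + g**2)
C(146, -70)/(-40915) + b/47118 = sqrt((-70)**2 + 146**2)/(-40915) - 6581/47118 = sqrt(4900 + 21316)*(-1/40915) - 6581*1/47118 = sqrt(26216)*(-1/40915) - 6581/47118 = (2*sqrt(6554))*(-1/40915) - 6581/47118 = -2*sqrt(6554)/40915 - 6581/47118 = -6581/47118 - 2*sqrt(6554)/40915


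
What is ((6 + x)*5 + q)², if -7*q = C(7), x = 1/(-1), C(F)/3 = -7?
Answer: 784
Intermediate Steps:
C(F) = -21 (C(F) = 3*(-7) = -21)
x = -1
q = 3 (q = -⅐*(-21) = 3)
((6 + x)*5 + q)² = ((6 - 1)*5 + 3)² = (5*5 + 3)² = (25 + 3)² = 28² = 784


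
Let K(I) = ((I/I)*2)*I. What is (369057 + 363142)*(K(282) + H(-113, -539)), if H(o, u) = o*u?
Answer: 45009004729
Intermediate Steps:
K(I) = 2*I (K(I) = (1*2)*I = 2*I)
(369057 + 363142)*(K(282) + H(-113, -539)) = (369057 + 363142)*(2*282 - 113*(-539)) = 732199*(564 + 60907) = 732199*61471 = 45009004729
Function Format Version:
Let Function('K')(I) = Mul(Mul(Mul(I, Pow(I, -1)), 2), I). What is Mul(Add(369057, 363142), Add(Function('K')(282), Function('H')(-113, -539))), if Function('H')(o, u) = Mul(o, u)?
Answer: 45009004729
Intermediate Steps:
Function('K')(I) = Mul(2, I) (Function('K')(I) = Mul(Mul(1, 2), I) = Mul(2, I))
Mul(Add(369057, 363142), Add(Function('K')(282), Function('H')(-113, -539))) = Mul(Add(369057, 363142), Add(Mul(2, 282), Mul(-113, -539))) = Mul(732199, Add(564, 60907)) = Mul(732199, 61471) = 45009004729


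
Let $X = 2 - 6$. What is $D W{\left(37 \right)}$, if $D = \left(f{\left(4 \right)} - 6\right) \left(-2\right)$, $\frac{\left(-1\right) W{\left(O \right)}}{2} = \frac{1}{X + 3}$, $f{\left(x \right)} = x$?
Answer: $8$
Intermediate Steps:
$X = -4$ ($X = 2 - 6 = -4$)
$W{\left(O \right)} = 2$ ($W{\left(O \right)} = - \frac{2}{-4 + 3} = - \frac{2}{-1} = \left(-2\right) \left(-1\right) = 2$)
$D = 4$ ($D = \left(4 - 6\right) \left(-2\right) = \left(-2\right) \left(-2\right) = 4$)
$D W{\left(37 \right)} = 4 \cdot 2 = 8$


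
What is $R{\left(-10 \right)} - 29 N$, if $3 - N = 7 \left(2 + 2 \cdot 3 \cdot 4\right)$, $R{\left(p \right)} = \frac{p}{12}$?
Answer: $\frac{31141}{6} \approx 5190.2$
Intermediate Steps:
$R{\left(p \right)} = \frac{p}{12}$ ($R{\left(p \right)} = p \frac{1}{12} = \frac{p}{12}$)
$N = -179$ ($N = 3 - 7 \left(2 + 2 \cdot 3 \cdot 4\right) = 3 - 7 \left(2 + 6 \cdot 4\right) = 3 - 7 \left(2 + 24\right) = 3 - 7 \cdot 26 = 3 - 182 = -179$)
$R{\left(-10 \right)} - 29 N = \frac{1}{12} \left(-10\right) - -5191 = - \frac{5}{6} + 5191 = \frac{31141}{6}$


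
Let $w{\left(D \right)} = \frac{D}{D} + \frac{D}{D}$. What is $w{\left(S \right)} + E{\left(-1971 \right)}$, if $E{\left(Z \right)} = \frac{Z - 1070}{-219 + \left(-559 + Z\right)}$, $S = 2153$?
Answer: $\frac{8539}{2749} \approx 3.1062$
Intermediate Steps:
$w{\left(D \right)} = 2$ ($w{\left(D \right)} = 1 + 1 = 2$)
$E{\left(Z \right)} = \frac{-1070 + Z}{-778 + Z}$
$w{\left(S \right)} + E{\left(-1971 \right)} = 2 + \frac{-1070 - 1971}{-778 - 1971} = 2 + \frac{1}{-2749} \left(-3041\right) = 2 - - \frac{3041}{2749} = 2 + \frac{3041}{2749} = \frac{8539}{2749}$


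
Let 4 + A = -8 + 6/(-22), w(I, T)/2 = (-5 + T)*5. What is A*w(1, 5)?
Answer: 0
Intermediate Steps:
w(I, T) = -50 + 10*T (w(I, T) = 2*((-5 + T)*5) = 2*(-25 + 5*T) = -50 + 10*T)
A = -135/11 (A = -4 + (-8 + 6/(-22)) = -4 + (-8 - 1/22*6) = -4 + (-8 - 3/11) = -4 - 91/11 = -135/11 ≈ -12.273)
A*w(1, 5) = -135*(-50 + 10*5)/11 = -135*(-50 + 50)/11 = -135/11*0 = 0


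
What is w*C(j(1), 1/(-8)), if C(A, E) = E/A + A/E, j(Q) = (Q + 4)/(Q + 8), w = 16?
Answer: -3362/45 ≈ -74.711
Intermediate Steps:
j(Q) = (4 + Q)/(8 + Q)
C(A, E) = A/E + E/A
w*C(j(1), 1/(-8)) = 16*(((4 + 1)/(8 + 1))/(1/(-8)) + 1/((-8)*(((4 + 1)/(8 + 1))))) = 16*((5/9)/(-1/8) - 1/(8*(5/9))) = 16*(((1/9)*5)*(-8) - 1/(8*((1/9)*5))) = 16*((5/9)*(-8) - 1/(8*5/9)) = 16*(-40/9 - 1/8*9/5) = 16*(-40/9 - 9/40) = 16*(-1681/360) = -3362/45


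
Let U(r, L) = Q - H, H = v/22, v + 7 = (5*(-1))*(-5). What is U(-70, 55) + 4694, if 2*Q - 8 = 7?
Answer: 103415/22 ≈ 4700.7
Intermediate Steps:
v = 18 (v = -7 + (5*(-1))*(-5) = -7 - 5*(-5) = -7 + 25 = 18)
H = 9/11 (H = 18/22 = 18*(1/22) = 9/11 ≈ 0.81818)
Q = 15/2 (Q = 4 + (½)*7 = 4 + 7/2 = 15/2 ≈ 7.5000)
U(r, L) = 147/22 (U(r, L) = 15/2 - 1*9/11 = 15/2 - 9/11 = 147/22)
U(-70, 55) + 4694 = 147/22 + 4694 = 103415/22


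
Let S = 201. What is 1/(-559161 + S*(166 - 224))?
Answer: -1/570819 ≈ -1.7519e-6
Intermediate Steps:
1/(-559161 + S*(166 - 224)) = 1/(-559161 + 201*(166 - 224)) = 1/(-559161 + 201*(-58)) = 1/(-559161 - 11658) = 1/(-570819) = -1/570819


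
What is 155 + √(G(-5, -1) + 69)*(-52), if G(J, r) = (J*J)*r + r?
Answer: 155 - 52*√43 ≈ -185.99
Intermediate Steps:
G(J, r) = r + r*J² (G(J, r) = J²*r + r = r*J² + r = r + r*J²)
155 + √(G(-5, -1) + 69)*(-52) = 155 + √(-(1 + (-5)²) + 69)*(-52) = 155 + √(-(1 + 25) + 69)*(-52) = 155 + √(-1*26 + 69)*(-52) = 155 + √(-26 + 69)*(-52) = 155 + √43*(-52) = 155 - 52*√43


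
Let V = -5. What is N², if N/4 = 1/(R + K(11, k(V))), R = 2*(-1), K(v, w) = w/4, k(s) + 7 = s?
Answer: 16/25 ≈ 0.64000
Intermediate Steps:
k(s) = -7 + s
K(v, w) = w/4 (K(v, w) = w*(¼) = w/4)
R = -2
N = -⅘ (N = 4/(-2 + (-7 - 5)/4) = 4/(-2 + (¼)*(-12)) = 4/(-2 - 3) = 4/(-5) = 4*(-⅕) = -⅘ ≈ -0.80000)
N² = (-⅘)² = 16/25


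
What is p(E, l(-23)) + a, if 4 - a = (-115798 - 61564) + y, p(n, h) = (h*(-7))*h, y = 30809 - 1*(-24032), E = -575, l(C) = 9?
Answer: 121958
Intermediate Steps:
y = 54841 (y = 30809 + 24032 = 54841)
p(n, h) = -7*h**2 (p(n, h) = (-7*h)*h = -7*h**2)
a = 122525 (a = 4 - ((-115798 - 61564) + 54841) = 4 - (-177362 + 54841) = 4 - 1*(-122521) = 4 + 122521 = 122525)
p(E, l(-23)) + a = -7*9**2 + 122525 = -7*81 + 122525 = -567 + 122525 = 121958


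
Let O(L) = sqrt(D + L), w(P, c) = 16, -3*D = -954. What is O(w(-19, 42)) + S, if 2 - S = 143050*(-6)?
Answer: 858302 + sqrt(334) ≈ 8.5832e+5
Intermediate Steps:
D = 318 (D = -1/3*(-954) = 318)
S = 858302 (S = 2 - 143050*(-6) = 2 - 1*(-858300) = 2 + 858300 = 858302)
O(L) = sqrt(318 + L)
O(w(-19, 42)) + S = sqrt(318 + 16) + 858302 = sqrt(334) + 858302 = 858302 + sqrt(334)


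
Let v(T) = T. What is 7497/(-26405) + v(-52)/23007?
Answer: -173856539/607499835 ≈ -0.28618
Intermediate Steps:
7497/(-26405) + v(-52)/23007 = 7497/(-26405) - 52/23007 = 7497*(-1/26405) - 52*1/23007 = -7497/26405 - 52/23007 = -173856539/607499835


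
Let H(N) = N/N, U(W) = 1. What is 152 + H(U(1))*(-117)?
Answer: 35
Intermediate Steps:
H(N) = 1
152 + H(U(1))*(-117) = 152 + 1*(-117) = 152 - 117 = 35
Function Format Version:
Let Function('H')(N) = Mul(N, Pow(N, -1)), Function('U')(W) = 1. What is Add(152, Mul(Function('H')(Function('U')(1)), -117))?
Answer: 35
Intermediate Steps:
Function('H')(N) = 1
Add(152, Mul(Function('H')(Function('U')(1)), -117)) = Add(152, Mul(1, -117)) = Add(152, -117) = 35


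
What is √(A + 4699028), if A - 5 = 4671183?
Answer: 2*√2342554 ≈ 3061.1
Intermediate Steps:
A = 4671188 (A = 5 + 4671183 = 4671188)
√(A + 4699028) = √(4671188 + 4699028) = √9370216 = 2*√2342554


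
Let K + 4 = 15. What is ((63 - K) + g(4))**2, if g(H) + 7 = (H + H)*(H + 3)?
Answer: 10201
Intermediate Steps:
K = 11 (K = -4 + 15 = 11)
g(H) = -7 + 2*H*(3 + H) (g(H) = -7 + (H + H)*(H + 3) = -7 + (2*H)*(3 + H) = -7 + 2*H*(3 + H))
((63 - K) + g(4))**2 = ((63 - 1*11) + (-7 + 2*4**2 + 6*4))**2 = ((63 - 11) + (-7 + 2*16 + 24))**2 = (52 + (-7 + 32 + 24))**2 = (52 + 49)**2 = 101**2 = 10201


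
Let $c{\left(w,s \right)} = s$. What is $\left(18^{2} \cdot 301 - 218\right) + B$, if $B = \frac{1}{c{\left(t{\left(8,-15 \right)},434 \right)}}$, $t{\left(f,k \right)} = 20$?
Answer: $\frac{42230805}{434} \approx 97306.0$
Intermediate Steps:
$B = \frac{1}{434} \approx 0.0023041$
$\left(18^{2} \cdot 301 - 218\right) + B = \left(18^{2} \cdot 301 - 218\right) + \frac{1}{434} = \left(324 \cdot 301 - 218\right) + \frac{1}{434} = \left(97524 - 218\right) + \frac{1}{434} = 97306 + \frac{1}{434} = \frac{42230805}{434}$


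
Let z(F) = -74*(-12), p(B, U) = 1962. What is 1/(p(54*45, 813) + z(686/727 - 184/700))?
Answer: 1/2850 ≈ 0.00035088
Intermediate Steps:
z(F) = 888
1/(p(54*45, 813) + z(686/727 - 184/700)) = 1/(1962 + 888) = 1/2850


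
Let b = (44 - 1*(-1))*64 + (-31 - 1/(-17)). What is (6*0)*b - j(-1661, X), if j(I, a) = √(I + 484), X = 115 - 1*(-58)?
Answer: -I*√1177 ≈ -34.307*I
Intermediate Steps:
X = 173 (X = 115 + 58 = 173)
j(I, a) = √(484 + I)
b = 48434/17 (b = (44 + 1)*64 + (-31 - 1*(-1/17)) = 45*64 + (-31 + 1/17) = 2880 - 526/17 = 48434/17 ≈ 2849.1)
(6*0)*b - j(-1661, X) = (6*0)*(48434/17) - √(484 - 1661) = 0*(48434/17) - √(-1177) = 0 - I*√1177 = -I*√1177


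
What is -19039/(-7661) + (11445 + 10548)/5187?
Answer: 89081222/13245869 ≈ 6.7252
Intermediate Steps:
-19039/(-7661) + (11445 + 10548)/5187 = -19039*(-1/7661) + 21993*(1/5187) = 19039/7661 + 7331/1729 = 89081222/13245869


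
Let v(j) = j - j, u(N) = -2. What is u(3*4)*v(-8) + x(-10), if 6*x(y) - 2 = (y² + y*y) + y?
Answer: 32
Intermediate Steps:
x(y) = ⅓ + y²/3 + y/6 (x(y) = ⅓ + ((y² + y*y) + y)/6 = ⅓ + ((y² + y²) + y)/6 = ⅓ + (2*y² + y)/6 = ⅓ + (y + 2*y²)/6 = ⅓ + (y²/3 + y/6) = ⅓ + y²/3 + y/6)
v(j) = 0
u(3*4)*v(-8) + x(-10) = -2*0 + (⅓ + (⅓)*(-10)² + (⅙)*(-10)) = 0 + (⅓ + (⅓)*100 - 5/3) = 0 + (⅓ + 100/3 - 5/3) = 0 + 32 = 32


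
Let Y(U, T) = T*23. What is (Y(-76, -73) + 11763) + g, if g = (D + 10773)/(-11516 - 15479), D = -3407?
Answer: 272210214/26995 ≈ 10084.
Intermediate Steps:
g = -7366/26995 (g = (-3407 + 10773)/(-11516 - 15479) = 7366/(-26995) = 7366*(-1/26995) = -7366/26995 ≈ -0.27287)
Y(U, T) = 23*T
(Y(-76, -73) + 11763) + g = (23*(-73) + 11763) - 7366/26995 = (-1679 + 11763) - 7366/26995 = 10084 - 7366/26995 = 272210214/26995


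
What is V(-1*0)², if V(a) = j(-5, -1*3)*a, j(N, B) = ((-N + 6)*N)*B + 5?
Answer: 0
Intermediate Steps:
j(N, B) = 5 + B*N*(6 - N) (j(N, B) = ((6 - N)*N)*B + 5 = (N*(6 - N))*B + 5 = B*N*(6 - N) + 5 = 5 + B*N*(6 - N))
V(a) = 170*a (V(a) = (5 - 1*(-1*3)*(-5)² + 6*(-1*3)*(-5))*a = (5 - 1*(-3)*25 + 6*(-3)*(-5))*a = (5 + 75 + 90)*a = 170*a)
V(-1*0)² = (170*(-1*0))² = (170*0)² = 0² = 0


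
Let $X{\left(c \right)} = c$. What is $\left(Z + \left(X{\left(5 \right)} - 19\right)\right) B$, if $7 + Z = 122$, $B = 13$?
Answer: $1313$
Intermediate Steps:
$Z = 115$ ($Z = -7 + 122 = 115$)
$\left(Z + \left(X{\left(5 \right)} - 19\right)\right) B = \left(115 + \left(5 - 19\right)\right) 13 = \left(115 - 14\right) 13 = 101 \cdot 13 = 1313$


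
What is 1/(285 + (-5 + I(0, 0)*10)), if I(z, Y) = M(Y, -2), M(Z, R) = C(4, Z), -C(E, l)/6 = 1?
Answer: 1/220 ≈ 0.0045455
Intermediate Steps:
C(E, l) = -6 (C(E, l) = -6*1 = -6)
M(Z, R) = -6
I(z, Y) = -6
1/(285 + (-5 + I(0, 0)*10)) = 1/(285 + (-5 - 6*10)) = 1/(285 + (-5 - 60)) = 1/(285 - 65) = 1/220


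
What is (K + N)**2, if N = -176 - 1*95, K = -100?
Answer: 137641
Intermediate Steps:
N = -271 (N = -176 - 95 = -271)
(K + N)**2 = (-100 - 271)**2 = (-371)**2 = 137641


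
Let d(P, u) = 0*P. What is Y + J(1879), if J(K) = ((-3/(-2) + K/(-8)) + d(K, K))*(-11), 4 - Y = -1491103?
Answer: 11949393/8 ≈ 1.4937e+6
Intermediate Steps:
Y = 1491107 (Y = 4 - 1*(-1491103) = 4 + 1491103 = 1491107)
d(P, u) = 0
J(K) = -33/2 + 11*K/8 (J(K) = ((-3/(-2) + K/(-8)) + 0)*(-11) = ((-3*(-½) + K*(-⅛)) + 0)*(-11) = ((3/2 - K/8) + 0)*(-11) = (3/2 - K/8)*(-11) = -33/2 + 11*K/8)
Y + J(1879) = 1491107 + (-33/2 + (11/8)*1879) = 1491107 + (-33/2 + 20669/8) = 1491107 + 20537/8 = 11949393/8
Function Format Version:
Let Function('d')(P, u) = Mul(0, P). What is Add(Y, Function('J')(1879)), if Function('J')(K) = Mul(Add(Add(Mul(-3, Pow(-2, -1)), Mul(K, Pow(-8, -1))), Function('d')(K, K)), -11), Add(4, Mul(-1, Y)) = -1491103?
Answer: Rational(11949393, 8) ≈ 1.4937e+6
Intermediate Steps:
Y = 1491107 (Y = Add(4, Mul(-1, -1491103)) = Add(4, 1491103) = 1491107)
Function('d')(P, u) = 0
Function('J')(K) = Add(Rational(-33, 2), Mul(Rational(11, 8), K)) (Function('J')(K) = Mul(Add(Add(Mul(-3, Pow(-2, -1)), Mul(K, Pow(-8, -1))), 0), -11) = Mul(Add(Add(Mul(-3, Rational(-1, 2)), Mul(K, Rational(-1, 8))), 0), -11) = Mul(Add(Add(Rational(3, 2), Mul(Rational(-1, 8), K)), 0), -11) = Mul(Add(Rational(3, 2), Mul(Rational(-1, 8), K)), -11) = Add(Rational(-33, 2), Mul(Rational(11, 8), K)))
Add(Y, Function('J')(1879)) = Add(1491107, Add(Rational(-33, 2), Mul(Rational(11, 8), 1879))) = Add(1491107, Add(Rational(-33, 2), Rational(20669, 8))) = Add(1491107, Rational(20537, 8)) = Rational(11949393, 8)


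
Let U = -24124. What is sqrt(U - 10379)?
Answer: I*sqrt(34503) ≈ 185.75*I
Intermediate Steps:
sqrt(U - 10379) = sqrt(-24124 - 10379) = sqrt(-34503) = I*sqrt(34503)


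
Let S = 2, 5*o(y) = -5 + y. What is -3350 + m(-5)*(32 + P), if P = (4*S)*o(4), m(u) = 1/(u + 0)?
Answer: -83902/25 ≈ -3356.1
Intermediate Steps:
m(u) = 1/u
o(y) = -1 + y/5 (o(y) = (-5 + y)/5 = -1 + y/5)
P = -8/5 (P = (4*2)*(-1 + (1/5)*4) = 8*(-1 + 4/5) = 8*(-1/5) = -8/5 ≈ -1.6000)
-3350 + m(-5)*(32 + P) = -3350 + (32 - 8/5)/(-5) = -3350 - 1/5*152/5 = -3350 - 152/25 = -83902/25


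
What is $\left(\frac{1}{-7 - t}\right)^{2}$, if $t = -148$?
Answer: $\frac{1}{19881} \approx 5.0299 \cdot 10^{-5}$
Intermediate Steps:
$\left(\frac{1}{-7 - t}\right)^{2} = \left(\frac{1}{-7 - -148}\right)^{2} = \left(\frac{1}{-7 + 148}\right)^{2} = \left(\frac{1}{141}\right)^{2} = \frac{1}{19881}$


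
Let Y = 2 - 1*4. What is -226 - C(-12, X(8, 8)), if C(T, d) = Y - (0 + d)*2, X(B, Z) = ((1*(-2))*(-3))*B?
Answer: -128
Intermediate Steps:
X(B, Z) = 6*B (X(B, Z) = (-2*(-3))*B = 6*B)
Y = -2 (Y = 2 - 4 = -2)
C(T, d) = -2 - 2*d (C(T, d) = -2 - (0 + d)*2 = -2 - d*2 = -2 - 2*d)
-226 - C(-12, X(8, 8)) = -226 - (-2 - 12*8) = -226 - (-2 - 2*48) = -226 - (-2 - 96) = -226 - 1*(-98) = -226 + 98 = -128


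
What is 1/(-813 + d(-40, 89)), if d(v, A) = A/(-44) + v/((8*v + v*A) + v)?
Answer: -2156/1757167 ≈ -0.0012270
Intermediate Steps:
d(v, A) = -A/44 + v/(9*v + A*v) (d(v, A) = A*(-1/44) + v/((8*v + A*v) + v) = -A/44 + v/(9*v + A*v))
1/(-813 + d(-40, 89)) = 1/(-813 + (44 - 1*89**2 - 9*89)/(44*(9 + 89))) = 1/(-813 + (1/44)*(44 - 1*7921 - 801)/98) = 1/(-813 + (1/44)*(1/98)*(44 - 7921 - 801)) = 1/(-813 + (1/44)*(1/98)*(-8678)) = 1/(-813 - 4339/2156) = 1/(-1757167/2156) = -2156/1757167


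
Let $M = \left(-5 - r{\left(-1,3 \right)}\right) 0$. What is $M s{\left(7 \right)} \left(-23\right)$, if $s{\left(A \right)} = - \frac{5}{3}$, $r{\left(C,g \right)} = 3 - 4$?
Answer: $0$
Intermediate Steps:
$r{\left(C,g \right)} = -1$
$M = 0$ ($M = \left(-5 - -1\right) 0 = \left(-5 + 1\right) 0 = \left(-4\right) 0 = 0$)
$s{\left(A \right)} = - \frac{5}{3}$ ($s{\left(A \right)} = \left(-5\right) \frac{1}{3} = - \frac{5}{3}$)
$M s{\left(7 \right)} \left(-23\right) = 0 \left(- \frac{5}{3}\right) \left(-23\right) = 0 \left(-23\right) = 0$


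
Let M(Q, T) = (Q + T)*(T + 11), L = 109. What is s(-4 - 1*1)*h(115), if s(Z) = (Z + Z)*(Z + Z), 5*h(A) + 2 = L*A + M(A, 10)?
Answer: 303160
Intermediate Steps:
M(Q, T) = (11 + T)*(Q + T) (M(Q, T) = (Q + T)*(11 + T) = (11 + T)*(Q + T))
h(A) = 208/5 + 26*A (h(A) = -2/5 + (109*A + (10**2 + 11*A + 11*10 + A*10))/5 = -2/5 + (109*A + (100 + 11*A + 110 + 10*A))/5 = -2/5 + (109*A + (210 + 21*A))/5 = -2/5 + (210 + 130*A)/5 = -2/5 + (42 + 26*A) = 208/5 + 26*A)
s(Z) = 4*Z**2 (s(Z) = (2*Z)*(2*Z) = 4*Z**2)
s(-4 - 1*1)*h(115) = (4*(-4 - 1*1)**2)*(208/5 + 26*115) = (4*(-4 - 1)**2)*(208/5 + 2990) = (4*(-5)**2)*(15158/5) = (4*25)*(15158/5) = 100*(15158/5) = 303160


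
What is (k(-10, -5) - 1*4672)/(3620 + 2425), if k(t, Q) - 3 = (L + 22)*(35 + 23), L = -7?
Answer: -3799/6045 ≈ -0.62845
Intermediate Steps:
k(t, Q) = 873 (k(t, Q) = 3 + (-7 + 22)*(35 + 23) = 3 + 15*58 = 3 + 870 = 873)
(k(-10, -5) - 1*4672)/(3620 + 2425) = (873 - 1*4672)/(3620 + 2425) = (873 - 4672)/6045 = -3799*1/6045 = -3799/6045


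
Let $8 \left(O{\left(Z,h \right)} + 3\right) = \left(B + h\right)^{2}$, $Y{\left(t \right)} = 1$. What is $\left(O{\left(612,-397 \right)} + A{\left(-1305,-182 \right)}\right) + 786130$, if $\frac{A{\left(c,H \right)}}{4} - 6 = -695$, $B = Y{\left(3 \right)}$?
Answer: $802973$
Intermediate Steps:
$B = 1$
$A{\left(c,H \right)} = -2756$ ($A{\left(c,H \right)} = 24 + 4 \left(-695\right) = 24 - 2780 = -2756$)
$O{\left(Z,h \right)} = -3 + \frac{\left(1 + h\right)^{2}}{8}$
$\left(O{\left(612,-397 \right)} + A{\left(-1305,-182 \right)}\right) + 786130 = \left(\left(-3 + \frac{\left(1 - 397\right)^{2}}{8}\right) - 2756\right) + 786130 = \left(\left(-3 + \frac{\left(-396\right)^{2}}{8}\right) - 2756\right) + 786130 = \left(\left(-3 + \frac{1}{8} \cdot 156816\right) - 2756\right) + 786130 = \left(\left(-3 + 19602\right) - 2756\right) + 786130 = \left(19599 - 2756\right) + 786130 = 16843 + 786130 = 802973$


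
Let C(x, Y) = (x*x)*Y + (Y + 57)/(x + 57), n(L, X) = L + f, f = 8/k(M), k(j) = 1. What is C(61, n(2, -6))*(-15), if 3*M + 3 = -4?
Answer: -65862705/118 ≈ -5.5816e+5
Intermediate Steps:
M = -7/3 (M = -1 + (⅓)*(-4) = -1 - 4/3 = -7/3 ≈ -2.3333)
f = 8 (f = 8/1 = 8*1 = 8)
n(L, X) = 8 + L (n(L, X) = L + 8 = 8 + L)
C(x, Y) = Y*x² + (57 + Y)/(57 + x) (C(x, Y) = x²*Y + (57 + Y)/(57 + x) = Y*x² + (57 + Y)/(57 + x))
C(61, n(2, -6))*(-15) = ((57 + (8 + 2) + (8 + 2)*61³ + 57*(8 + 2)*61²)/(57 + 61))*(-15) = ((57 + 10 + 10*226981 + 57*10*3721)/118)*(-15) = ((57 + 10 + 2269810 + 2120970)/118)*(-15) = ((1/118)*4390847)*(-15) = (4390847/118)*(-15) = -65862705/118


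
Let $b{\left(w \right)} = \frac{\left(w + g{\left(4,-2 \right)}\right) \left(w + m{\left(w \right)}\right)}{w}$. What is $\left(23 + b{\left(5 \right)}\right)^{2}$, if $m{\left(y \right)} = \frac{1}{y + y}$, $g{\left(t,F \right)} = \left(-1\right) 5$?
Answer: $529$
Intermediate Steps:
$g{\left(t,F \right)} = -5$
$m{\left(y \right)} = \frac{1}{2 y}$
$b{\left(w \right)} = \frac{\left(-5 + w\right) \left(w + \frac{1}{2 w}\right)}{w}$ ($b{\left(w \right)} = \frac{\left(w - 5\right) \left(w + \frac{1}{2 w}\right)}{w} = \frac{\left(-5 + w\right) \left(w + \frac{1}{2 w}\right)}{w}$)
$\left(23 + b{\left(5 \right)}\right)^{2} = \left(23 + \left(-5 + 5 + \frac{1}{2 \cdot 5} - \frac{5}{2 \cdot 25}\right)\right)^{2} = \left(23 + \left(-5 + 5 + \frac{1}{2} \cdot \frac{1}{5} - \frac{1}{10}\right)\right)^{2} = \left(23 + \left(-5 + 5 + \frac{1}{10} - \frac{1}{10}\right)\right)^{2} = \left(23 + 0\right)^{2} = 23^{2} = 529$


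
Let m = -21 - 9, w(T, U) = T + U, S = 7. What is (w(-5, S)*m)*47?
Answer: -2820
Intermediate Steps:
m = -30
(w(-5, S)*m)*47 = ((-5 + 7)*(-30))*47 = (2*(-30))*47 = -60*47 = -2820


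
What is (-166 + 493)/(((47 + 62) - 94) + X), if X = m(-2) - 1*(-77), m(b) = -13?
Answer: 327/79 ≈ 4.1392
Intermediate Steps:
X = 64 (X = -13 - 1*(-77) = -13 + 77 = 64)
(-166 + 493)/(((47 + 62) - 94) + X) = (-166 + 493)/(((47 + 62) - 94) + 64) = 327/((109 - 94) + 64) = 327/(15 + 64) = 327/79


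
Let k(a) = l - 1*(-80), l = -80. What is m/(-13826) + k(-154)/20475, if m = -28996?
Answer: 14498/6913 ≈ 2.0972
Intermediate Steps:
k(a) = 0 (k(a) = -80 - 1*(-80) = -80 + 80 = 0)
m/(-13826) + k(-154)/20475 = -28996/(-13826) + 0/20475 = -28996*(-1/13826) + 0*(1/20475) = 14498/6913 + 0 = 14498/6913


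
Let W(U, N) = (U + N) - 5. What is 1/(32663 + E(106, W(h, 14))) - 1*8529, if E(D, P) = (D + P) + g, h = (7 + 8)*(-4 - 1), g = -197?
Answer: -277243673/32506 ≈ -8529.0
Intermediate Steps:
h = -75 (h = 15*(-5) = -75)
W(U, N) = -5 + N + U (W(U, N) = (N + U) - 5 = -5 + N + U)
E(D, P) = -197 + D + P (E(D, P) = (D + P) - 197 = -197 + D + P)
1/(32663 + E(106, W(h, 14))) - 1*8529 = 1/(32663 + (-197 + 106 + (-5 + 14 - 75))) - 1*8529 = 1/(32663 + (-197 + 106 - 66)) - 8529 = 1/(32663 - 157) - 8529 = 1/32506 - 8529 = -277243673/32506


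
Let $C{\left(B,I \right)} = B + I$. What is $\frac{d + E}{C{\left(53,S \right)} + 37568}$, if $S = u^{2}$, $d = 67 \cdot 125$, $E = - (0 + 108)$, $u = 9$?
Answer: $\frac{1181}{5386} \approx 0.21927$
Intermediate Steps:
$E = -108$ ($E = \left(-1\right) 108 = -108$)
$d = 8375$
$S = 81$ ($S = 9^{2} = 81$)
$\frac{d + E}{C{\left(53,S \right)} + 37568} = \frac{8375 - 108}{\left(53 + 81\right) + 37568} = \frac{8267}{134 + 37568} = \frac{8267}{37702} = 8267 \cdot \frac{1}{37702} = \frac{1181}{5386}$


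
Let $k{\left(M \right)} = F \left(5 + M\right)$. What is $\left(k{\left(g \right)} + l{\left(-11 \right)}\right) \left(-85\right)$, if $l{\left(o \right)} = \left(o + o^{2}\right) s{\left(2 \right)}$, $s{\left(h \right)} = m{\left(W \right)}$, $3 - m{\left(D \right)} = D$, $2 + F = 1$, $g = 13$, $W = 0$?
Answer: $-26520$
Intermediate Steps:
$F = -1$ ($F = -2 + 1 = -1$)
$m{\left(D \right)} = 3 - D$
$k{\left(M \right)} = -5 - M$ ($k{\left(M \right)} = - (5 + M) = -5 - M$)
$s{\left(h \right)} = 3$ ($s{\left(h \right)} = 3 - 0 = 3 + 0 = 3$)
$l{\left(o \right)} = 3 o + 3 o^{2}$ ($l{\left(o \right)} = \left(o + o^{2}\right) 3 = 3 o + 3 o^{2}$)
$\left(k{\left(g \right)} + l{\left(-11 \right)}\right) \left(-85\right) = \left(\left(-5 - 13\right) + 3 \left(-11\right) \left(1 - 11\right)\right) \left(-85\right) = \left(\left(-5 - 13\right) + 3 \left(-11\right) \left(-10\right)\right) \left(-85\right) = \left(-18 + 330\right) \left(-85\right) = 312 \left(-85\right) = -26520$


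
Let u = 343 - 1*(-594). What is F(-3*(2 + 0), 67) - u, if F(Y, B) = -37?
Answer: -974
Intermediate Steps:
u = 937 (u = 343 + 594 = 937)
F(-3*(2 + 0), 67) - u = -37 - 1*937 = -37 - 937 = -974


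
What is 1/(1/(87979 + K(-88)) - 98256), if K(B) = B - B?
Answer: -87979/8644464623 ≈ -1.0177e-5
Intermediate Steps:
K(B) = 0
1/(1/(87979 + K(-88)) - 98256) = 1/(1/(87979 + 0) - 98256) = 1/(1/87979 - 98256) = 1/(-8644464623/87979) = -87979/8644464623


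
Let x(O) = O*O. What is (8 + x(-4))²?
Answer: 576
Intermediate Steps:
x(O) = O²
(8 + x(-4))² = (8 + (-4)²)² = (8 + 16)² = 24² = 576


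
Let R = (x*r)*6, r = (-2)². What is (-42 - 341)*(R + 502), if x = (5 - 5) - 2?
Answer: -173882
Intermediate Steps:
r = 4
x = -2 (x = 0 - 2 = -2)
R = -48 (R = -2*4*6 = -8*6 = -48)
(-42 - 341)*(R + 502) = (-42 - 341)*(-48 + 502) = -383*454 = -173882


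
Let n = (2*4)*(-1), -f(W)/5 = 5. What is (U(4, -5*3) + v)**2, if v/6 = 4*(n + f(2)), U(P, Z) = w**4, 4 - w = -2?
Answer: 254016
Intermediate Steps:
w = 6 (w = 4 - 1*(-2) = 4 + 2 = 6)
f(W) = -25 (f(W) = -5*5 = -25)
n = -8 (n = 8*(-1) = -8)
U(P, Z) = 1296 (U(P, Z) = 6**4 = 1296)
v = -792 (v = 6*(4*(-8 - 25)) = 6*(4*(-33)) = 6*(-132) = -792)
(U(4, -5*3) + v)**2 = (1296 - 792)**2 = 504**2 = 254016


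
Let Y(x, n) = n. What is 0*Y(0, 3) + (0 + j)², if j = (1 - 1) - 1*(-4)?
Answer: 16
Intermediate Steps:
j = 4 (j = 0 + 4 = 4)
0*Y(0, 3) + (0 + j)² = 0*3 + (0 + 4)² = 0 + 4² = 0 + 16 = 16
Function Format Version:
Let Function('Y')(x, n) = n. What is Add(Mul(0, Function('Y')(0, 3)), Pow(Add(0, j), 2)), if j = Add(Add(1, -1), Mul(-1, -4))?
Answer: 16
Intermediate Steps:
j = 4 (j = Add(0, 4) = 4)
Add(Mul(0, Function('Y')(0, 3)), Pow(Add(0, j), 2)) = Add(Mul(0, 3), Pow(Add(0, 4), 2)) = Add(0, Pow(4, 2)) = Add(0, 16) = 16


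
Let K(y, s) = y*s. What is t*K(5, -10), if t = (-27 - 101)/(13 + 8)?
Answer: 6400/21 ≈ 304.76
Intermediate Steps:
K(y, s) = s*y
t = -128/21 ≈ -6.0952
t*K(5, -10) = -(-1280)*5/21 = -128/21*(-50) = 6400/21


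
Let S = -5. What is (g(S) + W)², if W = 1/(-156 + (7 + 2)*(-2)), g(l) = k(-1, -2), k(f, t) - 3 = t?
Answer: 29929/30276 ≈ 0.98854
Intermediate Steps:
k(f, t) = 3 + t
g(l) = 1 (g(l) = 3 - 2 = 1)
W = -1/174 (W = 1/(-156 + 9*(-2)) = 1/(-156 - 18) = 1/(-174) = -1/174 ≈ -0.0057471)
(g(S) + W)² = (1 - 1/174)² = (173/174)² = 29929/30276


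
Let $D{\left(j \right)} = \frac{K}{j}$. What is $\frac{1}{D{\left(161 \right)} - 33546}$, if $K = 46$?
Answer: $- \frac{7}{234820} \approx -2.981 \cdot 10^{-5}$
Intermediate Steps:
$D{\left(j \right)} = \frac{46}{j}$
$\frac{1}{D{\left(161 \right)} - 33546} = \frac{1}{\frac{46}{161} - 33546} = \frac{1}{46 \cdot \frac{1}{161} - 33546} = \frac{1}{\frac{2}{7} - 33546} = \frac{1}{- \frac{234820}{7}} = - \frac{7}{234820}$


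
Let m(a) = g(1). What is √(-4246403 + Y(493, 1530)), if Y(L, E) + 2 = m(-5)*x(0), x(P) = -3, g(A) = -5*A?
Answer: I*√4246390 ≈ 2060.7*I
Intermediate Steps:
m(a) = -5 (m(a) = -5*1 = -5)
Y(L, E) = 13 (Y(L, E) = -2 - 5*(-3) = -2 + 15 = 13)
√(-4246403 + Y(493, 1530)) = √(-4246403 + 13) = √(-4246390) = I*√4246390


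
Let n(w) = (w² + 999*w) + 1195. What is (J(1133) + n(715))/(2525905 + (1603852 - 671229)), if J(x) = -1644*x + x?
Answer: -317407/1729264 ≈ -0.18355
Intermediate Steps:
J(x) = -1643*x
n(w) = 1195 + w² + 999*w
(J(1133) + n(715))/(2525905 + (1603852 - 671229)) = (-1643*1133 + (1195 + 715² + 999*715))/(2525905 + (1603852 - 671229)) = (-1861519 + (1195 + 511225 + 714285))/(2525905 + 932623) = (-1861519 + 1226705)/3458528 = -634814*1/3458528 = -317407/1729264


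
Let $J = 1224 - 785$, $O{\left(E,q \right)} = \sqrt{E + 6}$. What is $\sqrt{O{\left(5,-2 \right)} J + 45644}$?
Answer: $\sqrt{45644 + 439 \sqrt{11}} \approx 217.03$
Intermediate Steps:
$O{\left(E,q \right)} = \sqrt{6 + E}$
$J = 439$ ($J = 1224 - 785 = 439$)
$\sqrt{O{\left(5,-2 \right)} J + 45644} = \sqrt{\sqrt{6 + 5} \cdot 439 + 45644} = \sqrt{\sqrt{11} \cdot 439 + 45644} = \sqrt{439 \sqrt{11} + 45644} = \sqrt{45644 + 439 \sqrt{11}}$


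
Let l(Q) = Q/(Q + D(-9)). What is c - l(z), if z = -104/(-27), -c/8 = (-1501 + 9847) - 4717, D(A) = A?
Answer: -4035344/139 ≈ -29031.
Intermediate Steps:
c = -29032 (c = -8*((-1501 + 9847) - 4717) = -8*(8346 - 4717) = -8*3629 = -29032)
z = 104/27 (z = -104*(-1/27) = 104/27 ≈ 3.8519)
l(Q) = Q/(-9 + Q) (l(Q) = Q/(Q - 9) = Q/(-9 + Q))
c - l(z) = -29032 - 104/(27*(-9 + 104/27)) = -29032 - 104/(27*(-139/27)) = -29032 - 104*(-27)/(27*139) = -29032 - 1*(-104/139) = -29032 + 104/139 = -4035344/139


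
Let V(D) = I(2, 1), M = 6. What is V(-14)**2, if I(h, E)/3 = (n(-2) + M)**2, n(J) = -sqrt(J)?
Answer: 7812 - 7344*I*sqrt(2) ≈ 7812.0 - 10386.0*I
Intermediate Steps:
I(h, E) = 3*(6 - I*sqrt(2))**2 (I(h, E) = 3*(-sqrt(-2) + 6)**2 = 3*(-I*sqrt(2) + 6)**2 = 3*(6 - I*sqrt(2))**2)
V(D) = 102 - 36*I*sqrt(2)
V(-14)**2 = (102 - 36*I*sqrt(2))**2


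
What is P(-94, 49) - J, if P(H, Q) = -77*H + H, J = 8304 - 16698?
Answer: 15538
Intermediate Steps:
J = -8394
P(H, Q) = -76*H
P(-94, 49) - J = -76*(-94) - 1*(-8394) = 7144 + 8394 = 15538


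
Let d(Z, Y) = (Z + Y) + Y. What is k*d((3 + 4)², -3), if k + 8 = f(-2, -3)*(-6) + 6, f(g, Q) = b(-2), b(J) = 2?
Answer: -602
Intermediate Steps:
f(g, Q) = 2
k = -14 (k = -8 + (2*(-6) + 6) = -8 + (-12 + 6) = -8 - 6 = -14)
d(Z, Y) = Z + 2*Y (d(Z, Y) = (Y + Z) + Y = Z + 2*Y)
k*d((3 + 4)², -3) = -14*((3 + 4)² + 2*(-3)) = -14*(7² - 6) = -14*(49 - 6) = -14*43 = -602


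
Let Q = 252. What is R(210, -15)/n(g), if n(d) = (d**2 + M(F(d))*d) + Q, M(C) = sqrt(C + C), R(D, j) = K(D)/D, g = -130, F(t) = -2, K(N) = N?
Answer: 1072/18391169 + 65*I/73564676 ≈ 5.8289e-5 + 8.8358e-7*I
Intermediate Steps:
R(D, j) = 1 (R(D, j) = D/D = 1)
M(C) = sqrt(2)*sqrt(C) (M(C) = sqrt(2*C) = sqrt(2)*sqrt(C))
n(d) = 252 + d**2 + 2*I*d (n(d) = (d**2 + (sqrt(2)*sqrt(-2))*d) + 252 = (d**2 + (sqrt(2)*(I*sqrt(2)))*d) + 252 = (d**2 + (2*I)*d) + 252 = (d**2 + 2*I*d) + 252 = 252 + d**2 + 2*I*d)
R(210, -15)/n(g) = 1/(252 + (-130)**2 + 2*I*(-130)) = 1/(252 + 16900 - 260*I) = 1/(17152 - 260*I) = 1*((17152 + 260*I)/294258704) = (17152 + 260*I)/294258704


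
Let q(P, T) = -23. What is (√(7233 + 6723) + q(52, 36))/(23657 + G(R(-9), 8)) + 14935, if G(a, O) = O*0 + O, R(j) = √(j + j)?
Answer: 353436752/23665 + 2*√3489/23665 ≈ 14935.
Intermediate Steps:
R(j) = √2*√j (R(j) = √(2*j) = √2*√j)
G(a, O) = O (G(a, O) = 0 + O = O)
(√(7233 + 6723) + q(52, 36))/(23657 + G(R(-9), 8)) + 14935 = (√(7233 + 6723) - 23)/(23657 + 8) + 14935 = (√13956 - 23)/23665 + 14935 = (2*√3489 - 23)*(1/23665) + 14935 = (-23 + 2*√3489)*(1/23665) + 14935 = (-23/23665 + 2*√3489/23665) + 14935 = 353436752/23665 + 2*√3489/23665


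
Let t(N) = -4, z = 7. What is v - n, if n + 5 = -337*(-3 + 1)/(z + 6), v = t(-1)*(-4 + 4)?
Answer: -609/13 ≈ -46.846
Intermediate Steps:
v = 0 (v = -4*(-4 + 4) = -4*0 = 0)
n = 609/13 (n = -5 - 337*(-3 + 1)/(7 + 6) = -5 - (-674)/13 = -5 - 337*(-2/13) = -5 + 674/13 = 609/13 ≈ 46.846)
v - n = 0 - 1*609/13 = 0 - 609/13 = -609/13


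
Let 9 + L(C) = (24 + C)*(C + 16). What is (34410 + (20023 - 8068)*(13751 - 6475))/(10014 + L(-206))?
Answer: 17403798/8917 ≈ 1951.8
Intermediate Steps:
L(C) = -9 + (16 + C)*(24 + C) (L(C) = -9 + (24 + C)*(C + 16) = -9 + (24 + C)*(16 + C) = -9 + (16 + C)*(24 + C))
(34410 + (20023 - 8068)*(13751 - 6475))/(10014 + L(-206)) = (34410 + (20023 - 8068)*(13751 - 6475))/(10014 + (375 + (-206)² + 40*(-206))) = (34410 + 11955*7276)/(10014 + (375 + 42436 - 8240)) = (34410 + 86984580)/(10014 + 34571) = 87018990/44585 = 87018990*(1/44585) = 17403798/8917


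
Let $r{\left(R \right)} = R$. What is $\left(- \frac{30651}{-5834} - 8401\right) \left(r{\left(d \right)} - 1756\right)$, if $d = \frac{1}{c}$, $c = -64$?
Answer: $\frac{5504705297455}{373376} \approx 1.4743 \cdot 10^{7}$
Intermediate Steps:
$d = - \frac{1}{64}$ ($d = \frac{1}{-64} = - \frac{1}{64} \approx -0.015625$)
$\left(- \frac{30651}{-5834} - 8401\right) \left(r{\left(d \right)} - 1756\right) = \left(- \frac{30651}{-5834} - 8401\right) \left(- \frac{1}{64} - 1756\right) = \left(\left(-30651\right) \left(- \frac{1}{5834}\right) - 8401\right) \left(- \frac{112385}{64}\right) = \left(\frac{30651}{5834} - 8401\right) \left(- \frac{112385}{64}\right) = \left(- \frac{48980783}{5834}\right) \left(- \frac{112385}{64}\right) = \frac{5504705297455}{373376}$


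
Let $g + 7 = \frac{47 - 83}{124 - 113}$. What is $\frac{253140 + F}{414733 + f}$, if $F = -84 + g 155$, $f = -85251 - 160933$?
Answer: $\frac{2766101}{1854039} \approx 1.4919$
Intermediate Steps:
$g = - \frac{113}{11}$ ($g = -7 + \frac{47 - 83}{124 - 113} = -7 - \frac{36}{11} = - \frac{113}{11} \approx -10.273$)
$f = -246184$
$F = - \frac{18439}{11}$ ($F = -84 - \frac{17515}{11} = - \frac{18439}{11} \approx -1676.3$)
$\frac{253140 + F}{414733 + f} = \frac{253140 - \frac{18439}{11}}{414733 - 246184} = \frac{2766101}{11 \cdot 168549} = \frac{2766101}{11} \cdot \frac{1}{168549} = \frac{2766101}{1854039}$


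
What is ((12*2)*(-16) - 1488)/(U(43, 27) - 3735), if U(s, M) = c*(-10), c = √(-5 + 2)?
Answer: 466128/930035 - 1248*I*√3/930035 ≈ 0.50119 - 0.0023242*I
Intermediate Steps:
c = I*√3 (c = √(-3) = I*√3 ≈ 1.732*I)
U(s, M) = -10*I*√3 (U(s, M) = (I*√3)*(-10) = -10*I*√3)
((12*2)*(-16) - 1488)/(U(43, 27) - 3735) = ((12*2)*(-16) - 1488)/(-10*I*√3 - 3735) = (24*(-16) - 1488)/(-3735 - 10*I*√3) = (-384 - 1488)/(-3735 - 10*I*√3) = -1872/(-3735 - 10*I*√3)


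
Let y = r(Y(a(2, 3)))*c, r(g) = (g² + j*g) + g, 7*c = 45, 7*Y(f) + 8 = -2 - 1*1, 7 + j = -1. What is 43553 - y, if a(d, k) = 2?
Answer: 14908979/343 ≈ 43466.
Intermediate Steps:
j = -8 (j = -7 - 1 = -8)
Y(f) = -11/7 (Y(f) = -8/7 + (-2 - 1*1)/7 = -8/7 + (-2 - 1)/7 = -8/7 + (⅐)*(-3) = -8/7 - 3/7 = -11/7)
c = 45/7 (c = (⅐)*45 = 45/7 ≈ 6.4286)
r(g) = g² - 7*g (r(g) = (g² - 8*g) + g = g² - 7*g)
y = 29700/343 (y = -11*(-7 - 11/7)/7*(45/7) = -11/7*(-60/7)*(45/7) = (660/49)*(45/7) = 29700/343 ≈ 86.589)
43553 - y = 43553 - 1*29700/343 = 43553 - 29700/343 = 14908979/343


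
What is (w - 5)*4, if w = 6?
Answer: 4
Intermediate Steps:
(w - 5)*4 = (6 - 5)*4 = 1*4 = 4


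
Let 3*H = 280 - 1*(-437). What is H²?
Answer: 57121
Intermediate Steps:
H = 239 (H = (280 - 1*(-437))/3 = (280 + 437)/3 = (⅓)*717 = 239)
H² = 239² = 57121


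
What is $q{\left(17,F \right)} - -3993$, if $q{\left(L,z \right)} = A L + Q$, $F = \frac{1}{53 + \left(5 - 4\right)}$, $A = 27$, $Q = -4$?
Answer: $4448$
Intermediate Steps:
$F = \frac{1}{54}$ ($F = \frac{1}{53 + 1} = \frac{1}{54} \approx 0.018519$)
$q{\left(L,z \right)} = -4 + 27 L$ ($q{\left(L,z \right)} = 27 L - 4 = -4 + 27 L$)
$q{\left(17,F \right)} - -3993 = \left(-4 + 27 \cdot 17\right) - -3993 = \left(-4 + 459\right) + 3993 = 455 + 3993 = 4448$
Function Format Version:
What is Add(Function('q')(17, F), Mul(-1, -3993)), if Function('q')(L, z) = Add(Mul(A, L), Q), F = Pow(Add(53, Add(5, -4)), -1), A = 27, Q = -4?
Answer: 4448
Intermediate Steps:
F = Rational(1, 54) (F = Pow(Add(53, 1), -1) = Pow(54, -1) = Rational(1, 54) ≈ 0.018519)
Function('q')(L, z) = Add(-4, Mul(27, L)) (Function('q')(L, z) = Add(Mul(27, L), -4) = Add(-4, Mul(27, L)))
Add(Function('q')(17, F), Mul(-1, -3993)) = Add(Add(-4, Mul(27, 17)), Mul(-1, -3993)) = Add(Add(-4, 459), 3993) = Add(455, 3993) = 4448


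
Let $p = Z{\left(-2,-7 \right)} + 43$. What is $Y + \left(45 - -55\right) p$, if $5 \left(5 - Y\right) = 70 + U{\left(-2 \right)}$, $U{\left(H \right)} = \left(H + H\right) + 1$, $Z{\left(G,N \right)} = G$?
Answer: $\frac{20458}{5} \approx 4091.6$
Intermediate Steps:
$U{\left(H \right)} = 1 + 2 H$ ($U{\left(H \right)} = 2 H + 1 = 1 + 2 H$)
$Y = - \frac{42}{5}$ ($Y = 5 - \frac{70 + \left(1 + 2 \left(-2\right)\right)}{5} = 5 - \frac{70 + \left(1 - 4\right)}{5} = 5 - \frac{70 - 3}{5} = 5 - \frac{67}{5} = - \frac{42}{5} \approx -8.4$)
$p = 41$ ($p = -2 + 43 = 41$)
$Y + \left(45 - -55\right) p = - \frac{42}{5} + \left(45 - -55\right) 41 = - \frac{42}{5} + \left(45 + 55\right) 41 = - \frac{42}{5} + 100 \cdot 41 = - \frac{42}{5} + 4100 = \frac{20458}{5}$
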